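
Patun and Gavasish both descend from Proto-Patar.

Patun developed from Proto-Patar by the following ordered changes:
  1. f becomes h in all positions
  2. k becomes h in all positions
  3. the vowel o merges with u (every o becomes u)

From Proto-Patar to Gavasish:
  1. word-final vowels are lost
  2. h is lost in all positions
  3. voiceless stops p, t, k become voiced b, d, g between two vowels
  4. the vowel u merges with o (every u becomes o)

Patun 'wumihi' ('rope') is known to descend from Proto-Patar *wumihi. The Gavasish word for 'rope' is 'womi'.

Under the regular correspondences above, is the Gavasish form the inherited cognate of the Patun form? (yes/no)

yes

Derive the expected Gavasish reflex of *wumihi:
Gavasish: start from *wumihi.
  rule 1 (apocope): wumihi → wumih
  rule 2 (h-loss): wumih → wumi
  rule 3: no change — wumi
  rule 4 (vowel merger): wumi → womi
  ⇒ Gavasish womi
Gavasish 'womi' matches the regular reflex exactly, so the pair is cognate.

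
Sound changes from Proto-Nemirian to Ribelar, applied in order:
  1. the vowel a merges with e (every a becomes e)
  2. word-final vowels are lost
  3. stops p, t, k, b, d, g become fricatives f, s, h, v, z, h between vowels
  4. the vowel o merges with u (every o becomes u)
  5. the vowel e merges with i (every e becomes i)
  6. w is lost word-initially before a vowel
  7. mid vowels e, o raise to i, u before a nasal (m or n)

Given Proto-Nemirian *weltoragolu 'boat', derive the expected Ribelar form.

ilturihul

Ribelar: *weltoragolu > weltoregolu > weltoregol > weltorehol > welturehul > wilturihul > ilturihul  (by vowel merger, apocope, intervocalic lenition, vowel merger, vowel merger, glide loss)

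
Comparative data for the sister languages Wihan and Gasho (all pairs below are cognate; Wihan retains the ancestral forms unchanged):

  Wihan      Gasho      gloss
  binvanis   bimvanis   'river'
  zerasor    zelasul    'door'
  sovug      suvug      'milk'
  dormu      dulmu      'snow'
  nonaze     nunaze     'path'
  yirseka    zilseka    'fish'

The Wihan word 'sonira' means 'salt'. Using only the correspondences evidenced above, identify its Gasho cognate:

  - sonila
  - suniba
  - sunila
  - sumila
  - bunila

nonaze ~ nunaze — Wihan o corresponds to Gasho u after a consonant, before a nasal.
zerasor ~ zelasul — Wihan r corresponds to Gasho l between vowels (before a back vowel).
Applying these to Wihan 'sonira':
  sonira → sunira   (o→u after a consonant, before a nasal)
  sunira → sunila   (r→l between vowels (before a back vowel))
So the Gasho cognate is 'sunila'.

sunila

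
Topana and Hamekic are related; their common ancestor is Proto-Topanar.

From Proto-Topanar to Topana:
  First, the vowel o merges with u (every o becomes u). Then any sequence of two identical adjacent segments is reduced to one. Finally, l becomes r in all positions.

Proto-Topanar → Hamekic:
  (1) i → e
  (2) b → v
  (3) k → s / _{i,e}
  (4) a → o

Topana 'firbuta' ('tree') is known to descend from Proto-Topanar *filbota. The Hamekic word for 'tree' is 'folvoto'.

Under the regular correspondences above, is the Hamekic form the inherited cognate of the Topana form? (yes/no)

no

Derive the expected Hamekic reflex of *filbota:
Hamekic: start from *filbota.
  rule 1 (vowel merger): filbota → felbota
  rule 2 (unconditioned shift): felbota → felvota
  rule 3: no change — felvota
  rule 4 (vowel merger): felvota → felvoto
  ⇒ Hamekic felvoto
The regular Hamekic reflex would be 'felvoto', but the attested form is 'folvoto'. The correspondence is irregular, so they are not cognates (the Hamekic form has a different source).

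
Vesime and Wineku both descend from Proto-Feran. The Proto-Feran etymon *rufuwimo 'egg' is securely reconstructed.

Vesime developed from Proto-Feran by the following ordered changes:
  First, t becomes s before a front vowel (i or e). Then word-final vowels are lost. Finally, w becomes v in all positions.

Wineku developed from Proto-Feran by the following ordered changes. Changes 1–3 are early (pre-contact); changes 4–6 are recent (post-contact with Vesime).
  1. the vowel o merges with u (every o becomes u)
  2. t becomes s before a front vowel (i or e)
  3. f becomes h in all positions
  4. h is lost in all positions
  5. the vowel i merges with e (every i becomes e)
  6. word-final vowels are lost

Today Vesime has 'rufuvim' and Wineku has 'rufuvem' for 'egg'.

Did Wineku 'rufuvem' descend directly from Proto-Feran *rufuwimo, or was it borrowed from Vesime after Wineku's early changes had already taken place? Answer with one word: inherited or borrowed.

borrowed

If inherited, *rufuwimo would pass through all of Wineku's changes:
Wineku: *rufuwimo > rufuwimu > ruhuwimu > ruuwimu > ruuwemu > ruuwem  (by vowel merger, unconditioned shift, h-loss, vowel merger, apocope)
If borrowed from Vesime 'rufuvim' after the early changes, it would undergo only the recent ones:
  rule 4 (h-loss): no change (rufuvim)
  rule 5 (vowel merger): rufuvim → rufuvem
  rule 6 (apocope): no change (rufuvem)
  ⇒ as a loan: rufuvem
Wineku 'rufuvem' matches the loan outcome 'rufuvem', not the inherited 'ruuwem' — it skipped the early Wineku changes, so it was borrowed from Vesime.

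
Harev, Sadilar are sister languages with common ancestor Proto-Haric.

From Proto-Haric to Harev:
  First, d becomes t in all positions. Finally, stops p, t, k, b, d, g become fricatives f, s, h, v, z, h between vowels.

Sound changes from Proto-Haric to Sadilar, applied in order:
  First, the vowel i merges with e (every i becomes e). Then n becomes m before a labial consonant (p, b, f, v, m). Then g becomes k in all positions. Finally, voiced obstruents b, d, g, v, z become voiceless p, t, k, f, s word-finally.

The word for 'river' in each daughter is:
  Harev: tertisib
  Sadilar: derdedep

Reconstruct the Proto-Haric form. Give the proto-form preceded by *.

Position 6: Harev has s, Sadilar has d. Sadilar preserves d here (none of its changes turn any other segment into d), so the proto-segment is *d.
Position 4: Harev has t, Sadilar has d. Sadilar preserves d here (none of its changes turn any other segment into d), so the proto-segment is *d.
Position 5: Harev has i, Sadilar has e. Harev preserves i here (none of its changes turn any other segment into i), so the proto-segment is *i.
Continuing position by position gives *derdidib; check it forward:
Harev: *derdidib
  derdidib → tertitib   [unconditioned shift]
  tertitib → tertisib   [intervocalic lenition]
  giving Harev tertisib.
Sadilar: start from *derdidib.
  rule 1 (vowel merger): derdidib → derdedeb
  rule 2: no change — derdedeb
  rule 3: no change — derdedeb
  rule 4 (final devoicing): derdedeb → derdedep
  ⇒ Sadilar derdedep
No other proto-form is consistent with every reflex, so the reconstruction is *derdidib.

*derdidib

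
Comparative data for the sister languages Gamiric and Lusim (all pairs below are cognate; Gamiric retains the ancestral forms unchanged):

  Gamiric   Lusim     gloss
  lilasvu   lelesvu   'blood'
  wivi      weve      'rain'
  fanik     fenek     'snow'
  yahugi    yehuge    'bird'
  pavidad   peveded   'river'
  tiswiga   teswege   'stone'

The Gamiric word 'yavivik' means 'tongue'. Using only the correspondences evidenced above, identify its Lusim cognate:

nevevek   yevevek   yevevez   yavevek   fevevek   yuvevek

yevevek

pavidad ~ peveded — Gamiric a corresponds to Lusim e after a consonant, before a labial obstruent.
wivi ~ weve — Gamiric i corresponds to Lusim e after a consonant, before a labial obstruent.
lilasvu ~ lelesvu, fanik ~ fenek — Gamiric i corresponds to Lusim e after a consonant, before a consonant other than r, m, n, p, b, f, v.
Applying these to Gamiric 'yavivik':
  yavivik → yevivik   (a→e after a consonant, before a labial obstruent)
  yevivik → yevevik   (i→e after a consonant, before a labial obstruent)
  yevevik → yevevek   (i→e after a consonant, before a consonant other than r, m, n, p, b, f, v)
So the Lusim cognate is 'yevevek'.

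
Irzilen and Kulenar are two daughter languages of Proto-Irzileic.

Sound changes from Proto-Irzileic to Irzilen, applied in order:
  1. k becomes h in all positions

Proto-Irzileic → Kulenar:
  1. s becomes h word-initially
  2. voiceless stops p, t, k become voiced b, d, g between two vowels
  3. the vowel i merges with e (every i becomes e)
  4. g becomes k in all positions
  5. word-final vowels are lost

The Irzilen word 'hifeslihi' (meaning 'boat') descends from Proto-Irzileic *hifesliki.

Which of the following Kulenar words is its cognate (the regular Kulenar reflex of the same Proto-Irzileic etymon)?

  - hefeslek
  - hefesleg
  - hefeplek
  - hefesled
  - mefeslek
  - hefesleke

Kulenar: *hifesliki > hifesligi > hefeslege > hefesleke > hefeslek  (by intervocalic voicing, vowel merger, unconditioned shift, apocope)
The other candidates each miss or misapply at least one Kulenar change.

hefeslek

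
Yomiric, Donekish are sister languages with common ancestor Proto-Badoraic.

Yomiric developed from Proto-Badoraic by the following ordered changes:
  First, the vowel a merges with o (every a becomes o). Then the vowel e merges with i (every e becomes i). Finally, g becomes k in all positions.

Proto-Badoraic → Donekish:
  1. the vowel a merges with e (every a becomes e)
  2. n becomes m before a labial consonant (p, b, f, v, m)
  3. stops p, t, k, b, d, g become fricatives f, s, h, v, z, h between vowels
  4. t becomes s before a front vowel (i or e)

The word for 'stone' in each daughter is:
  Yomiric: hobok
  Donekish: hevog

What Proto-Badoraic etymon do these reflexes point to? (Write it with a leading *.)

*habog

Position 5: Yomiric has k, Donekish has g. Donekish preserves g here (none of its changes turn any other segment into g), so the proto-segment is *g.
Position 3: Yomiric has b, Donekish has v. Yomiric preserves b here (none of its changes turn any other segment into b), so the proto-segment is *b.
Continuing position by position gives *habog; check it forward:
Yomiric: start from *habog.
  rule 1 (vowel merger): habog → hobog
  rule 2: no change — hobog
  rule 3 (unconditioned shift): hobog → hobok
  ⇒ Yomiric hobok
Donekish: start from *habog.
  rule 1 (vowel merger): habog → hebog
  rule 2: no change — hebog
  rule 3 (intervocalic lenition): hebog → hevog
  rule 4: no change — hevog
  ⇒ Donekish hevog
No other proto-form is consistent with every reflex, so the reconstruction is *habog.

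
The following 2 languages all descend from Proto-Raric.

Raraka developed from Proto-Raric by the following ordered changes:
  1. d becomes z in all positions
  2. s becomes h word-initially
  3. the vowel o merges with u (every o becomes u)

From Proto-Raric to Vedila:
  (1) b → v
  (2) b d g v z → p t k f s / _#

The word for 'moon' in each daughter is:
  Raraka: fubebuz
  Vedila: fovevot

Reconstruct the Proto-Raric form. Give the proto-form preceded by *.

Position 5: Raraka has b, Vedila has v. Raraka preserves b here (none of its changes turn any other segment into b), so the proto-segment is *b.
Position 6: Raraka has u, Vedila has o. Vedila preserves o here (none of its changes turn any other segment into o), so the proto-segment is *o.
Position 7: Raraka has z, Vedila has t. Taking the neighbouring segments as reconstructed: Raraka z could go back to *d or *z; Vedila t could go back to *t or *d — the one source consistent with every daughter is *d.
Continuing position by position gives *fobebod; check it forward:
Raraka: *fobebod > fobeboz > fubebuz  (by unconditioned shift, vowel merger)
Vedila: *fobebod > fovevod > fovevot  (by unconditioned shift, final devoicing)
Only *fobebod yields all of Raraka fubebuz, Vedila fovevot.

*fobebod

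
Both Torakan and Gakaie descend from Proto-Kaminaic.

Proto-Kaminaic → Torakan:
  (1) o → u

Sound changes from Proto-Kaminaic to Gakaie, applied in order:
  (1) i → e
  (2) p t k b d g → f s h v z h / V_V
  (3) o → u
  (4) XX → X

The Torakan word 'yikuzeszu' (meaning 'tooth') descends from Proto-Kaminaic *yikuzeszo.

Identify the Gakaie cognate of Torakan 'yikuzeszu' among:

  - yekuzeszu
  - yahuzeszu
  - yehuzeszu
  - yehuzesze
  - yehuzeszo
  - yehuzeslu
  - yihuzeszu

Gakaie: *yikuzeszo > yekuzeszo > yehuzeszo > yehuzeszu  (by vowel merger, intervocalic lenition, vowel merger)
Only 'yehuzeszu' matches the regular Gakaie development of *yikuzeszo.

yehuzeszu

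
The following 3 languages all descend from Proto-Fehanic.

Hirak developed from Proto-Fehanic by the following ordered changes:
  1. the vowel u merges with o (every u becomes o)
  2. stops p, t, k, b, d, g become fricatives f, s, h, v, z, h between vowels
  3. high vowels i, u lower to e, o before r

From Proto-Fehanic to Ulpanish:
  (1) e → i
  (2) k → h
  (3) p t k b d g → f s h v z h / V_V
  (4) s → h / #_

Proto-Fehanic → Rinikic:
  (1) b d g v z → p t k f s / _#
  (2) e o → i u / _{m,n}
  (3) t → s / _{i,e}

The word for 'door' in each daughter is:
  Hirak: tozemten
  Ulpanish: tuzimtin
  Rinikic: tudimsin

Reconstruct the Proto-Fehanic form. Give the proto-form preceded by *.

Position 7: Hirak has e, Ulpanish has i, Rinikic has i. Taking the neighbouring segments as reconstructed: Hirak e can only go back to *e; Ulpanish i could go back to *e or *i; Rinikic i could go back to *e or *i — the one source consistent with every daughter is *e.
Position 6: Hirak has t, Ulpanish has t, Rinikic has s. Hirak preserves t here (none of its changes turn any other segment into t), so the proto-segment is *t.
Verify the candidate proto-form against each daughter:
Hirak: *tudemten
  tudemten → todemten   [vowel merger]
  todemten → tozemten   [intervocalic lenition]
  tozemten (rule 3 does not apply)
  giving Hirak tozemten.
Ulpanish: start from *tudemten.
  rule 1 (vowel merger): tudemten → tudimtin
  rule 2: no change — tudimtin
  rule 3 (intervocalic lenition): tudimtin → tuzimtin
  rule 4: no change — tuzimtin
  ⇒ Ulpanish tuzimtin
Rinikic: *tudemten > tudimtin > tudimsin  (by pre-nasal raising, palatalisation)
*tudemten is the unique common source.

*tudemten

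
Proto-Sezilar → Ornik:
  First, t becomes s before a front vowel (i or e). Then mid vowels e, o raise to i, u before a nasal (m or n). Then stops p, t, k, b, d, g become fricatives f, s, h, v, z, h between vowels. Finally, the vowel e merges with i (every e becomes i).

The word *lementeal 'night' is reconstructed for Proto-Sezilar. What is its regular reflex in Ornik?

Ornik: *lementeal
  lementeal → lemenseal   [palatalisation]
  lemenseal → liminseal   [pre-nasal raising]
  liminseal (rule 3 does not apply)
  liminseal → liminsial   [vowel merger]
  giving Ornik liminsial.

liminsial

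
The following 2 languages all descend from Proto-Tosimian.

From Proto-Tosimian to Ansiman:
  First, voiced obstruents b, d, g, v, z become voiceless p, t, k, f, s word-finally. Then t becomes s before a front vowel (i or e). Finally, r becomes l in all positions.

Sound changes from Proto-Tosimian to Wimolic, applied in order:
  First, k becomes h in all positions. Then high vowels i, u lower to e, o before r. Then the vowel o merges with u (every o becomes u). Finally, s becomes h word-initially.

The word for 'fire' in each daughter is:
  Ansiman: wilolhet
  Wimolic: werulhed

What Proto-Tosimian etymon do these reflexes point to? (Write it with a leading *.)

*wirolhed

Position 8: Ansiman has t, Wimolic has d. Wimolic preserves d here (none of its changes turn any other segment into d), so the proto-segment is *d.
Position 3: Ansiman has l, Wimolic has r. Wimolic preserves r here (none of its changes turn any other segment into r), so the proto-segment is *r.
Verify the candidate proto-form against each daughter:
Ansiman: *wirolhed
  wirolhed → wirolhet   [final devoicing]
  wirolhet (rule 2 does not apply)
  wirolhet → wilolhet   [unconditioned shift]
  giving Ansiman wilolhet.
Wimolic: start from *wirolhed.
  rule 1: no change — wirolhed
  rule 2 (pre-rhotic lowering): wirolhed → werolhed
  rule 3 (vowel merger): werolhed → werulhed
  rule 4: no change — werulhed
  ⇒ Wimolic werulhed
Only *wirolhed yields all of Ansiman wilolhet, Wimolic werulhed.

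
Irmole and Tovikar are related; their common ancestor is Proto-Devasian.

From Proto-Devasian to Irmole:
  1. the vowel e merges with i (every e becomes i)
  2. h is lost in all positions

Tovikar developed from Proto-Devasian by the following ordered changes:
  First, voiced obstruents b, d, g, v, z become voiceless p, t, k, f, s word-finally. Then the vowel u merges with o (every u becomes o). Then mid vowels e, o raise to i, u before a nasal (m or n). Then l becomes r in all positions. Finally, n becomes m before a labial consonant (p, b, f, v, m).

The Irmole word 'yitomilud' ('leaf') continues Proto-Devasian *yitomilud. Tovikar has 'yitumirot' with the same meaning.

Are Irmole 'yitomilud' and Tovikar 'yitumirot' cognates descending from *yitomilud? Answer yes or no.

yes

Derive the expected Tovikar reflex of *yitomilud:
Tovikar: start from *yitomilud.
  rule 1 (final devoicing): yitomilud → yitomilut
  rule 2 (vowel merger): yitomilut → yitomilot
  rule 3 (pre-nasal raising): yitomilot → yitumilot
  rule 4 (unconditioned shift): yitumilot → yitumirot
  rule 5: no change — yitumirot
  ⇒ Tovikar yitumirot
Tovikar 'yitumirot' matches the regular reflex exactly, so the pair is cognate.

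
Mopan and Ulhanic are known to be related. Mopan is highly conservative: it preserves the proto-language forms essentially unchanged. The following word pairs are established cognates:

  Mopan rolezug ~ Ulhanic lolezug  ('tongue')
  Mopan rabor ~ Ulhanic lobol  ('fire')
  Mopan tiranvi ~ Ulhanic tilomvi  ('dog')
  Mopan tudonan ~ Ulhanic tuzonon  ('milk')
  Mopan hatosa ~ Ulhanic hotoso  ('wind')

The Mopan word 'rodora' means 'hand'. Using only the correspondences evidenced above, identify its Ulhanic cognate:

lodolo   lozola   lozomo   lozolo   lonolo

lozolo

rolezug ~ lolezug — Mopan r corresponds to Ulhanic l word-initially before a back vowel.
tudonan ~ tuzonon — Mopan d corresponds to Ulhanic z between vowels (before a back vowel).
tiranvi ~ tilomvi — Mopan r corresponds to Ulhanic l between vowels (before a back vowel).
hatosa ~ hotoso — Mopan a corresponds to Ulhanic o word-finally.
Applying these to Mopan 'rodora':
  rodora → lodora   (r→l word-initially before a back vowel)
  lodora → lozora   (d→z between vowels (before a back vowel))
  lozora → lozola   (r→l between vowels (before a back vowel))
  lozola → lozolo   (a→o word-finally)
So the Ulhanic cognate is 'lozolo'.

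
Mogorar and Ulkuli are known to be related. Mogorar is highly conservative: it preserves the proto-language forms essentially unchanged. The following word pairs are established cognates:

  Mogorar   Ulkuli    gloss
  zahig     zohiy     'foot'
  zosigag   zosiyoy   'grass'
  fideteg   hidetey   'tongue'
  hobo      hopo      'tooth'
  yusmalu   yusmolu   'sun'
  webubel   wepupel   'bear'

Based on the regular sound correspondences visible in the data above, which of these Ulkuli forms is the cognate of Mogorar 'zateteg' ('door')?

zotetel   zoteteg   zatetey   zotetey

zahig ~ zohiy, zosigag ~ zosiyoy — Mogorar a corresponds to Ulkuli o after a consonant, before a consonant other than r, m, n, p, b, f, v.
zahig ~ zohiy, zosigag ~ zosiyoy — Mogorar g corresponds to Ulkuli y word-finally.
Applying these to Mogorar 'zateteg':
  zateteg → zoteteg   (a→o after a consonant, before a consonant other than r, m, n, p, b, f, v)
  zoteteg → zotetey   (g→y word-finally)
So the Ulkuli cognate is 'zotetey'.

zotetey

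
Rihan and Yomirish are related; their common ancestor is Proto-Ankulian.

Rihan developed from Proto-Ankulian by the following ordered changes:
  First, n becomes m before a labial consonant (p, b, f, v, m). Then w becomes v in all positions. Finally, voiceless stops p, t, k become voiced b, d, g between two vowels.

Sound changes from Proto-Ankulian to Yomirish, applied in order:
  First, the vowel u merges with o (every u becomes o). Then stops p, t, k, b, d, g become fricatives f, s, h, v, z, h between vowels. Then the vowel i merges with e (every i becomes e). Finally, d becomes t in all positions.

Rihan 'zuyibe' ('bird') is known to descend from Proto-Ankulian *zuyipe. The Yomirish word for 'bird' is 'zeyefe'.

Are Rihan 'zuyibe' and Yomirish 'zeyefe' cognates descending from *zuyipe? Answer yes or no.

Derive the expected Yomirish reflex of *zuyipe:
Yomirish: *zuyipe > zoyipe > zoyife > zoyefe  (by vowel merger, intervocalic lenition, vowel merger)
The regular Yomirish reflex would be 'zoyefe', but the attested form is 'zeyefe'. The correspondence is irregular, so they are not cognates (the Yomirish form has a different source).

no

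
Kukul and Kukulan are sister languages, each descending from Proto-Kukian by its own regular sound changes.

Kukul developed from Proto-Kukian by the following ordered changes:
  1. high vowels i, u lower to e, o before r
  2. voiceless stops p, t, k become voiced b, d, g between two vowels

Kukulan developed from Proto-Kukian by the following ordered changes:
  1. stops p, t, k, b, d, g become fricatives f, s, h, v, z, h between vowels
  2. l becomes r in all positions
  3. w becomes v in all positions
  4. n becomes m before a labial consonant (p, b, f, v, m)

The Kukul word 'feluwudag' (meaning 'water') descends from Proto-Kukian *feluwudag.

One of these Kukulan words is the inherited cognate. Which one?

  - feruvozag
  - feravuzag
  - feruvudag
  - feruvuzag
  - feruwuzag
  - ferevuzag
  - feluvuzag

Kukulan: start from *feluwudag.
  rule 1 (intervocalic lenition): feluwudag → feluwuzag
  rule 2 (unconditioned shift): feluwuzag → feruwuzag
  rule 3 (unconditioned shift): feruwuzag → feruvuzag
  rule 4: no change — feruvuzag
  ⇒ Kukulan feruvuzag

feruvuzag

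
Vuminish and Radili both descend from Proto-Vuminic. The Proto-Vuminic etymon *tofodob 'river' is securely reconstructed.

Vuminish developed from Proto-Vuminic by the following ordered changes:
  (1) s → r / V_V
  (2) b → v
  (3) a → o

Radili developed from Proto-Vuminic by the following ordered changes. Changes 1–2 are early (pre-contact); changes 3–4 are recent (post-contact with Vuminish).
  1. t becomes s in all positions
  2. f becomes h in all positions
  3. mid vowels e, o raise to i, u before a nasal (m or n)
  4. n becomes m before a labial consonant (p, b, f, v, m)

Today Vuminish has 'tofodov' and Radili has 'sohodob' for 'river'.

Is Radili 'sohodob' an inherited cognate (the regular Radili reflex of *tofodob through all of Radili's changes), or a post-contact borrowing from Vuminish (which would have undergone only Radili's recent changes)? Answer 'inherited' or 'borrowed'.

inherited

If inherited, *tofodob would pass through all of Radili's changes:
Radili: *tofodob
  tofodob → sofodob   [unconditioned shift]
  sofodob → sohodob   [unconditioned shift]
  sohodob (rule 3 does not apply)
  sohodob (rule 4 does not apply)
  giving Radili sohodob.
If borrowed from Vuminish 'tofodov' after the early changes, it would undergo only the recent ones:
  rule 3 (pre-nasal raising): no change (tofodov)
  rule 4 (nasal place assimilation): no change (tofodov)
  ⇒ as a loan: tofodov
Radili 'sohodob' matches the inherited outcome exactly, so it is an inherited cognate, not a loan.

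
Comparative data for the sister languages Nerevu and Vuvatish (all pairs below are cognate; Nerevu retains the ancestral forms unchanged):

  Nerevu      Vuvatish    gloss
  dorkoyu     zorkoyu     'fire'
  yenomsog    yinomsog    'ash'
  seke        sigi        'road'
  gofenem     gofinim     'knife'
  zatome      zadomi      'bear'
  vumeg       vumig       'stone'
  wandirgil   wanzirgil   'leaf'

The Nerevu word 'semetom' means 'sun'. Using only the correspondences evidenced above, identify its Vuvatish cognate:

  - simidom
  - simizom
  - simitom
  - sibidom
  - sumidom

simidom

gofenem ~ gofinim — Nerevu e corresponds to Vuvatish i after a consonant, before a nasal.
seke ~ sigi, vumeg ~ vumig — Nerevu e corresponds to Vuvatish i after a consonant, before a consonant other than r, m, n, p, b, f, v.
zatome ~ zadomi — Nerevu t corresponds to Vuvatish d between vowels (before a back vowel).
Applying these to Nerevu 'semetom':
  semetom → simetom   (e→i after a consonant, before a nasal)
  simetom → simitom   (e→i after a consonant, before a consonant other than r, m, n, p, b, f, v)
  simitom → simidom   (t→d between vowels (before a back vowel))
So the Vuvatish cognate is 'simidom'.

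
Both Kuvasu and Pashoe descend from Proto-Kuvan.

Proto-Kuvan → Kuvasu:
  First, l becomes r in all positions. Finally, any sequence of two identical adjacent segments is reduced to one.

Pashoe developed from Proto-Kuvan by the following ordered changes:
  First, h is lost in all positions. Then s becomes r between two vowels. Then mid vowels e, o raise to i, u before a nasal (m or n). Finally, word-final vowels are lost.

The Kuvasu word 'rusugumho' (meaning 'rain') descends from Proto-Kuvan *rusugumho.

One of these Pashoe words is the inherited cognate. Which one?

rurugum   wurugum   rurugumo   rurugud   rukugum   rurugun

rurugum

Pashoe: *rusugumho > rusugumo > rurugumo > rurugum  (by h-loss, rhotacism, apocope)
Among the options, 'rurugum' alone shows every Pashoe change applied in order.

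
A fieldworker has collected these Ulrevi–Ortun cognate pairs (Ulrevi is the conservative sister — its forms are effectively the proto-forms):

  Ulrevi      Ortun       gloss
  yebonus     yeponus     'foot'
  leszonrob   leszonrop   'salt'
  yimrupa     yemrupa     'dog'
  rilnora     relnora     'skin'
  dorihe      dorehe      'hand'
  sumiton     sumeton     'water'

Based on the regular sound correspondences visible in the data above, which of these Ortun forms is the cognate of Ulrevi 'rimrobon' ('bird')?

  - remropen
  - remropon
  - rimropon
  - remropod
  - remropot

remropon

yimrupa ~ yemrupa — Ulrevi i corresponds to Ortun e after a consonant, before a nasal.
yebonus ~ yeponus — Ulrevi b corresponds to Ortun p between vowels (before a back vowel).
Applying these to Ulrevi 'rimrobon':
  rimrobon → remrobon   (i→e after a consonant, before a nasal)
  remrobon → remropon   (b→p between vowels (before a back vowel))
So the Ortun cognate is 'remropon'.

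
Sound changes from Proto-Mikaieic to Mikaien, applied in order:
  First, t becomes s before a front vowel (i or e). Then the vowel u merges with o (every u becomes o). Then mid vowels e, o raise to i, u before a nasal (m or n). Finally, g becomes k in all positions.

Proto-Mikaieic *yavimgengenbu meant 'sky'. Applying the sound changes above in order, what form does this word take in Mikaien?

yavimkinkinbo

Mikaien: *yavimgengenbu > yavimgengenbo > yavimginginbo > yavimkinkinbo  (by vowel merger, pre-nasal raising, unconditioned shift)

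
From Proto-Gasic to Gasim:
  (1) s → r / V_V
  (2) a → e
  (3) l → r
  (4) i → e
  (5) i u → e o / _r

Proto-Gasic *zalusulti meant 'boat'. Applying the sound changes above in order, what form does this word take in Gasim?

zerororte

Gasim: start from *zalusulti.
  rule 1 (rhotacism): zalusulti → zalurulti
  rule 2 (vowel merger): zalurulti → zelurulti
  rule 3 (unconditioned shift): zelurulti → zerururti
  rule 4 (vowel merger): zerururti → zerururte
  rule 5 (pre-rhotic lowering): zerururte → zerororte
  ⇒ Gasim zerororte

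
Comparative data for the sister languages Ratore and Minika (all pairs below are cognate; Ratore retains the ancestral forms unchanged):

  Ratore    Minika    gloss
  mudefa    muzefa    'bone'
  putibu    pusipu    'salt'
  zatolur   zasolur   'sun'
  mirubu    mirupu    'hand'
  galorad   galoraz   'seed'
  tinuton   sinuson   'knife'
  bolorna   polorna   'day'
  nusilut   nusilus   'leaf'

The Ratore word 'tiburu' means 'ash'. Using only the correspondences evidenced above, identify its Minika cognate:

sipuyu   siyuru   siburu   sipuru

tinuton ~ sinuson — Ratore t corresponds to Minika s word-initially before a front vowel.
putibu ~ pusipu, mirubu ~ mirupu — Ratore b corresponds to Minika p between vowels (before a back vowel).
Applying these to Ratore 'tiburu':
  tiburu → siburu   (t→s word-initially before a front vowel)
  siburu → sipuru   (b→p between vowels (before a back vowel))
So the Minika cognate is 'sipuru'.

sipuru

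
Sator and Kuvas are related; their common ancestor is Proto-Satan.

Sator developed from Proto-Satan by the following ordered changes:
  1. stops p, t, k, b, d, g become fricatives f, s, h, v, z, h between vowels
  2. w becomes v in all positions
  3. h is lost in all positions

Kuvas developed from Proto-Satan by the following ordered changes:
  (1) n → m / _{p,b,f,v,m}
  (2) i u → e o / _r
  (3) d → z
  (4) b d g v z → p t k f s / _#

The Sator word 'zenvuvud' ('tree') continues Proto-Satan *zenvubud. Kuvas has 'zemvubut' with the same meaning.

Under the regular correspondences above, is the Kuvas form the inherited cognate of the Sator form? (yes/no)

Derive the expected Kuvas reflex of *zenvubud:
Kuvas: *zenvubud
  zenvubud → zemvubud   [nasal place assimilation]
  zemvubud (rule 2 does not apply)
  zemvubud → zemvubuz   [unconditioned shift]
  zemvubuz → zemvubus   [final devoicing]
  giving Kuvas zemvubus.
The regular Kuvas reflex would be 'zemvubus', but the attested form is 'zemvubut'. The correspondence is irregular, so they are not cognates (the Kuvas form has a different source).

no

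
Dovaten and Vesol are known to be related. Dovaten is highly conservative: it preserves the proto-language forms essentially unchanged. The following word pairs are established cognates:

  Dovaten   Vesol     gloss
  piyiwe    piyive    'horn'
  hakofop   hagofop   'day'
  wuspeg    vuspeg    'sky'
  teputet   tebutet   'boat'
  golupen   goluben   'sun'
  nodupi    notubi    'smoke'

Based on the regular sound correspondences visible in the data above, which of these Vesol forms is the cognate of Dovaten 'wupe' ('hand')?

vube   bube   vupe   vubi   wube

wuspeg ~ vuspeg — Dovaten w corresponds to Vesol v word-initially before a back vowel.
golupen ~ goluben — Dovaten p corresponds to Vesol b between vowels (before a front vowel).
Applying these to Dovaten 'wupe':
  wupe → vupe   (w→v word-initially before a back vowel)
  vupe → vube   (p→b between vowels (before a front vowel))
So the Vesol cognate is 'vube'.

vube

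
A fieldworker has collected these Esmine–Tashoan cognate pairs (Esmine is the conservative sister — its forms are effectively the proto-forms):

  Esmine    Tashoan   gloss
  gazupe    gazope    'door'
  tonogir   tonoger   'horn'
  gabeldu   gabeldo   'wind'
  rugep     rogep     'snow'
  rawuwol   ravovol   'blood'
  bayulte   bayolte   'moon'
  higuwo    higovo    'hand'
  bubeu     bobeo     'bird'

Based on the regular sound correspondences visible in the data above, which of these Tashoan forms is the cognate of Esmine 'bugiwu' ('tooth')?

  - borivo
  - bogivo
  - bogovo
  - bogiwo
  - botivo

bogivo

rugep ~ rogep, rawuwol ~ ravovol — Esmine u corresponds to Tashoan o after a consonant, before a consonant other than r, m, n, p, b, f, v.
rawuwol ~ ravovol — Esmine w corresponds to Tashoan v between vowels (before a back vowel).
gabeldu ~ gabeldo — Esmine u corresponds to Tashoan o word-finally.
Applying these to Esmine 'bugiwu':
  bugiwu → bogiwu   (u→o after a consonant, before a consonant other than r, m, n, p, b, f, v)
  bogiwu → bogivu   (w→v between vowels (before a back vowel))
  bogivu → bogivo   (u→o word-finally)
So the Tashoan cognate is 'bogivo'.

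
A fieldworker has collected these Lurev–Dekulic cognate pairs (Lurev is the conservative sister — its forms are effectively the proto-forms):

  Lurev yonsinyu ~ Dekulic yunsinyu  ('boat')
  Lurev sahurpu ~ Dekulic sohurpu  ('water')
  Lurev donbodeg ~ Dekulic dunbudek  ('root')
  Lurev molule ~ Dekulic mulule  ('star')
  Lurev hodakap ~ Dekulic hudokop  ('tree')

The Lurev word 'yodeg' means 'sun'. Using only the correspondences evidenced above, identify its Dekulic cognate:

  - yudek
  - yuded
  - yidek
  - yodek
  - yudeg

donbodeg ~ dunbudek, molule ~ mulule — Lurev o corresponds to Dekulic u after a consonant, before a consonant other than r, m, n, p, b, f, v.
donbodeg ~ dunbudek — Lurev g corresponds to Dekulic k word-finally.
Applying these to Lurev 'yodeg':
  yodeg → yudeg   (o→u after a consonant, before a consonant other than r, m, n, p, b, f, v)
  yudeg → yudek   (g→k word-finally)
So the Dekulic cognate is 'yudek'.

yudek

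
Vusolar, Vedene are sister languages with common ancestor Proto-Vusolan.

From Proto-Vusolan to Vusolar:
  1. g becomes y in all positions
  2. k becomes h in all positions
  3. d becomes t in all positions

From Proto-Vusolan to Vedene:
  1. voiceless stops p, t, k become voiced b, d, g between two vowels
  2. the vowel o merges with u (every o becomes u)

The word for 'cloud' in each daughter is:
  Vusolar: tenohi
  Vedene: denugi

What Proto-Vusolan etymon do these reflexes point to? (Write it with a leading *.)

*denoki

Position 4: Vusolar has o, Vedene has u. Vusolar preserves o here (none of its changes turn any other segment into o), so the proto-segment is *o.
Position 1: Vusolar has t, Vedene has d. Taking the neighbouring segments as reconstructed: Vusolar t could go back to *t or *d; Vedene d can only go back to *d — the one source consistent with every daughter is *d.
Continuing position by position gives *denoki; check it forward:
Vusolar: *denoki > denohi > tenohi  (by unconditioned shift, unconditioned shift)
Vedene: *denoki > denogi > denugi  (by intervocalic voicing, vowel merger)
No other proto-form is consistent with every reflex, so the reconstruction is *denoki.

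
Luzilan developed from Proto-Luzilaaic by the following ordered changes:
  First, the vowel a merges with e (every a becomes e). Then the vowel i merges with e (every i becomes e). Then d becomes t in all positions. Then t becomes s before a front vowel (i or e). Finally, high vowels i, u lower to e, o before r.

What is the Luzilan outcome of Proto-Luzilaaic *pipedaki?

pepeseke

Luzilan: *pipedaki > pipedeki > pepedeke > pepeteke > pepeseke  (by vowel merger, vowel merger, unconditioned shift, palatalisation)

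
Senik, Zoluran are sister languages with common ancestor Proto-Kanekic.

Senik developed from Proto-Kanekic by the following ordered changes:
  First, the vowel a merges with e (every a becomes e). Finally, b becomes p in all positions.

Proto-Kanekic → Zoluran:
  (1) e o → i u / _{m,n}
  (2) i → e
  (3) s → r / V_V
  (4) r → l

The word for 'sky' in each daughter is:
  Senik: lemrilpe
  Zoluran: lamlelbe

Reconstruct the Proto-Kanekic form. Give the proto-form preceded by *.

*lamrilbe

Position 2: Senik has e, Zoluran has a. Zoluran preserves a here (none of its changes turn any other segment into a), so the proto-segment is *a.
Position 4: Senik has r, Zoluran has l. Senik preserves r here (none of its changes turn any other segment into r), so the proto-segment is *r.
Verify the candidate proto-form against each daughter:
Senik: *lamrilbe
  lamrilbe → lemrilbe   [vowel merger]
  lemrilbe → lemrilpe   [unconditioned shift]
  giving Senik lemrilpe.
Zoluran: start from *lamrilbe.
  rule 1: no change — lamrilbe
  rule 2 (vowel merger): lamrilbe → lamrelbe
  rule 3: no change — lamrelbe
  rule 4 (unconditioned shift): lamrelbe → lamlelbe
  ⇒ Zoluran lamlelbe
No other proto-form is consistent with every reflex, so the reconstruction is *lamrilbe.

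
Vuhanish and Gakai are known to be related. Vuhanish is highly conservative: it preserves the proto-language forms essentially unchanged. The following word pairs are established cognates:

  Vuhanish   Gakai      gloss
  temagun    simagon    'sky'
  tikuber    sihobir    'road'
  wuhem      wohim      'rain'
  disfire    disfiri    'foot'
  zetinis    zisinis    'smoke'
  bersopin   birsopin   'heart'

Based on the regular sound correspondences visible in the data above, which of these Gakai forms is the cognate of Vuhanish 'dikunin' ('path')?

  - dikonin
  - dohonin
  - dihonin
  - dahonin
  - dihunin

tikuber ~ sihobir — Vuhanish k corresponds to Gakai h between vowels (before a back vowel).
temagun ~ simagon — Vuhanish u corresponds to Gakai o after a consonant, before a nasal.
Applying these to Vuhanish 'dikunin':
  dikunin → dihunin   (k→h between vowels (before a back vowel))
  dihunin → dihonin   (u→o after a consonant, before a nasal)
So the Gakai cognate is 'dihonin'.

dihonin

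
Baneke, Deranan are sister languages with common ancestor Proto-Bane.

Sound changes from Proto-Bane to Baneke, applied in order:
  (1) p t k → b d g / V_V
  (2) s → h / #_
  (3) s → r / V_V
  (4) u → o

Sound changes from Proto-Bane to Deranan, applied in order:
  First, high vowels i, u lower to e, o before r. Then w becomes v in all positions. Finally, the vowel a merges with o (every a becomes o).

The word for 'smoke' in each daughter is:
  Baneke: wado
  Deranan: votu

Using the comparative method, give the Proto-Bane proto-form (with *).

Position 3: Baneke has d, Deranan has t. Deranan preserves t here (none of its changes turn any other segment into t), so the proto-segment is *t.
Position 2: Baneke has a, Deranan has o. Baneke preserves a here (none of its changes turn any other segment into a), so the proto-segment is *a.
This points to *watu. Verify forward in each daughter:
Baneke: start from *watu.
  rule 1 (intervocalic voicing): watu → wadu
  rule 2: no change — wadu
  rule 3: no change — wadu
  rule 4 (vowel merger): wadu → wado
  ⇒ Baneke wado
Deranan: *watu
  watu (rule 1 does not apply)
  watu → vatu   [unconditioned shift]
  vatu → votu   [vowel merger]
  giving Deranan votu.
Only *watu yields all of Baneke wado, Deranan votu.

*watu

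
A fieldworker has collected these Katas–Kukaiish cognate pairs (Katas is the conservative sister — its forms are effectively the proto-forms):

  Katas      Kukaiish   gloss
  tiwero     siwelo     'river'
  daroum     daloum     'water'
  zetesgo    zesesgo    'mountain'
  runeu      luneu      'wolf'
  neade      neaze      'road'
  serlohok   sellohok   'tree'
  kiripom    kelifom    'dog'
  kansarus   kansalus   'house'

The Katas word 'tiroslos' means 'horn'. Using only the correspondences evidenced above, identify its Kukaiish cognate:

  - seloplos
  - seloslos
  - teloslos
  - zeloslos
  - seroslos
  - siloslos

seloslos

tiwero ~ siwelo — Katas t corresponds to Kukaiish s word-initially before a front vowel.
kiripom ~ kelifom — Katas i corresponds to Kukaiish e after a consonant, before r.
tiwero ~ siwelo, daroum ~ daloum — Katas r corresponds to Kukaiish l between vowels (before a back vowel).
Applying these to Katas 'tiroslos':
  tiroslos → siroslos   (t→s word-initially before a front vowel)
  siroslos → seroslos   (i→e after a consonant, before r)
  seroslos → seloslos   (r→l between vowels (before a back vowel))
So the Kukaiish cognate is 'seloslos'.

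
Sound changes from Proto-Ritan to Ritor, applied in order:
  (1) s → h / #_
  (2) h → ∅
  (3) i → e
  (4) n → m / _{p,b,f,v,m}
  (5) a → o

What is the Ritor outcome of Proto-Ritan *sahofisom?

Ritor: start from *sahofisom.
  rule 1 (debuccalisation): sahofisom → hahofisom
  rule 2 (h-loss): hahofisom → aofisom
  rule 3 (vowel merger): aofisom → aofesom
  rule 4: no change — aofesom
  rule 5 (vowel merger): aofesom → oofesom
  ⇒ Ritor oofesom

oofesom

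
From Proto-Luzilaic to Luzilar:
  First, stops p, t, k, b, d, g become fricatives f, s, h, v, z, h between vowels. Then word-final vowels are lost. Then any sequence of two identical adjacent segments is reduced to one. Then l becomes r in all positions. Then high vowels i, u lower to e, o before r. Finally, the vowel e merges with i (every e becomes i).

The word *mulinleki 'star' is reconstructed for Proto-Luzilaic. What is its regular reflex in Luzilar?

morinrih

Luzilar: start from *mulinleki.
  rule 1 (intervocalic lenition): mulinleki → mulinlehi
  rule 2 (apocope): mulinlehi → mulinleh
  rule 3: no change — mulinleh
  rule 4 (unconditioned shift): mulinleh → murinreh
  rule 5 (pre-rhotic lowering): murinreh → morinreh
  rule 6 (vowel merger): morinreh → morinrih
  ⇒ Luzilar morinrih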